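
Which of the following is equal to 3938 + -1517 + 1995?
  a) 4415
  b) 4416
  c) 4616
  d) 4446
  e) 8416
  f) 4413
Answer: b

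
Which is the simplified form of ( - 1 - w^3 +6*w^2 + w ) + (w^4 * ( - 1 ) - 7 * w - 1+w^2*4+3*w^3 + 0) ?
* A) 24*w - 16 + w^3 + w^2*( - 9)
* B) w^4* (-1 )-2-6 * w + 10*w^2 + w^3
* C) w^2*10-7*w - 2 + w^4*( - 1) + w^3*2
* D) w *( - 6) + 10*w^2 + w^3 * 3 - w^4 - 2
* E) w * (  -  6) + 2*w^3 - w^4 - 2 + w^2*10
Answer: E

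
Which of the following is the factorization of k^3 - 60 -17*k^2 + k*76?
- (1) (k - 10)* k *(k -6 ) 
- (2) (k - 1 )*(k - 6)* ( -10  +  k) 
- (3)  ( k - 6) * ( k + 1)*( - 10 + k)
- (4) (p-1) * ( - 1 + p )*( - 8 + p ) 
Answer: 2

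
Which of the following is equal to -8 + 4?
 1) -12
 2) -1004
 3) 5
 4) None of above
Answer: 4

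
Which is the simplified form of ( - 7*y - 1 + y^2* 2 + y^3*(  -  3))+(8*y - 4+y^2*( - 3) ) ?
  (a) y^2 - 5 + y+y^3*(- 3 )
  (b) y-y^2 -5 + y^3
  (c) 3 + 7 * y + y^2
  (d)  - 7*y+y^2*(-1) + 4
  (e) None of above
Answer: e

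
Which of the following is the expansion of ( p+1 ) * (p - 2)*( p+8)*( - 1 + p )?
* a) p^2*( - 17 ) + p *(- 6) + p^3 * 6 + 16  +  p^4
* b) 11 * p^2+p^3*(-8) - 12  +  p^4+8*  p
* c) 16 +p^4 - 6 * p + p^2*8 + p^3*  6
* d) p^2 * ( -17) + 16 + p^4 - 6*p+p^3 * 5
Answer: a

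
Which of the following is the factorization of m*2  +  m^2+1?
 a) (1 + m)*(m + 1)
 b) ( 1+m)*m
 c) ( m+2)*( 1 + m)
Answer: a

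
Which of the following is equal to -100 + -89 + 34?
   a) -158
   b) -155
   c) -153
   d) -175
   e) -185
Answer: b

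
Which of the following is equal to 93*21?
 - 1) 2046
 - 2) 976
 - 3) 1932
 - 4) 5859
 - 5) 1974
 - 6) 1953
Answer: 6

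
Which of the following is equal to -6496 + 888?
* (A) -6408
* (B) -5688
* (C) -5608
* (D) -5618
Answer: C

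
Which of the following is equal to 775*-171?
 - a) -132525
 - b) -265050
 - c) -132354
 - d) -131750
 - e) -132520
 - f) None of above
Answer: a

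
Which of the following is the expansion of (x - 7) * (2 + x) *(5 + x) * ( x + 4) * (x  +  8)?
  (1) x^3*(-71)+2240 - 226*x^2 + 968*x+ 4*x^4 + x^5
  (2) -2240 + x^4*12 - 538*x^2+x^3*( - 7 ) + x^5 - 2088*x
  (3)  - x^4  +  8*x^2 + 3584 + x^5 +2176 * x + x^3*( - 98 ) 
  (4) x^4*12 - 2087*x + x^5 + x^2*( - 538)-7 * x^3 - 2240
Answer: 2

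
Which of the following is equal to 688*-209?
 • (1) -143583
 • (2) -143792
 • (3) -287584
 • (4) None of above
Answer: 2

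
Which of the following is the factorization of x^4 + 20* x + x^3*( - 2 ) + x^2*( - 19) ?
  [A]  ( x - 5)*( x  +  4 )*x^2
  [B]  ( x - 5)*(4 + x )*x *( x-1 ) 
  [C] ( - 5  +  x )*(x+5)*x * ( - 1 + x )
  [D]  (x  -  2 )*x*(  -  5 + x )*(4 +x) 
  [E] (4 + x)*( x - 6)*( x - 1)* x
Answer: B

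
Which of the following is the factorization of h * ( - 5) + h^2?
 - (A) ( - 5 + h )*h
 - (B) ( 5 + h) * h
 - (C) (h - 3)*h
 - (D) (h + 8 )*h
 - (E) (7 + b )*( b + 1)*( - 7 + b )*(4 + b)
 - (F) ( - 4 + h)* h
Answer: A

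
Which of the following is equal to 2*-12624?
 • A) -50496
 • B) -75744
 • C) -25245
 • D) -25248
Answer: D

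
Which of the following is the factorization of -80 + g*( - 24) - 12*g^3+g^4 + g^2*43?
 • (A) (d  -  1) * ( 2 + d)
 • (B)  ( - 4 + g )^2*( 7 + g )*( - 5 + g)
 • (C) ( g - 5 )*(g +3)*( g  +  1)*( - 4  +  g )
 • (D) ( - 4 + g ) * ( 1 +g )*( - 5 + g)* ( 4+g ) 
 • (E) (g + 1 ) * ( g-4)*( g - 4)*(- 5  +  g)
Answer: E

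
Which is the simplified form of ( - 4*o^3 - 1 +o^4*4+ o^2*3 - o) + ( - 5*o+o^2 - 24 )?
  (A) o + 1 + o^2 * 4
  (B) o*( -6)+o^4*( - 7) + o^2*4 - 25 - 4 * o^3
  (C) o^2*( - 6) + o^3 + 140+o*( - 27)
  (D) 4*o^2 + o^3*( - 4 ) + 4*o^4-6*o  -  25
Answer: D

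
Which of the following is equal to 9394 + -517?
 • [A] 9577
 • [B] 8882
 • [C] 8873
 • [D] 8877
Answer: D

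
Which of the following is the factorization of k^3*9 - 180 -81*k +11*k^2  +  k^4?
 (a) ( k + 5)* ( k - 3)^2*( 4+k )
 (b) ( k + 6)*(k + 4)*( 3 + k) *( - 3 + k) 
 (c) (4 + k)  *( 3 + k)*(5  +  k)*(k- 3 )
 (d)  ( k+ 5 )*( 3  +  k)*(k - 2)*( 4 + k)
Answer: c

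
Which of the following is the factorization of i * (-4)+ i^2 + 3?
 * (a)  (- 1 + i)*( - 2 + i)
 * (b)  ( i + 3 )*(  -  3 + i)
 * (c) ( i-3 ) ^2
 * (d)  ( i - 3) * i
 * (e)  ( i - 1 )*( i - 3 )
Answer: e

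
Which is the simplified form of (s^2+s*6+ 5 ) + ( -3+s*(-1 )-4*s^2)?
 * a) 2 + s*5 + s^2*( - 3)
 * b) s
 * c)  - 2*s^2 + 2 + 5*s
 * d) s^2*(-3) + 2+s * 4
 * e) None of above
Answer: a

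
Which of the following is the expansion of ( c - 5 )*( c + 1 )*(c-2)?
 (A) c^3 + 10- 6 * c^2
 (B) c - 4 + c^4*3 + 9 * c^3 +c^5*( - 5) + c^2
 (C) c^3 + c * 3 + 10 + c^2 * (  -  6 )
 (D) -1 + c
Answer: C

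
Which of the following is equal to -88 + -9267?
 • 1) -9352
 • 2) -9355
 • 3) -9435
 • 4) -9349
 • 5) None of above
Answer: 2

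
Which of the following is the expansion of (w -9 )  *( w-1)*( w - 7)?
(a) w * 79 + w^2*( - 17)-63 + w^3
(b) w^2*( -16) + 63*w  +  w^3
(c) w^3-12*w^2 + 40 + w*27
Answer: a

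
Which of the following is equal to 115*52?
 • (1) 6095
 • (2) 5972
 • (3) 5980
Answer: 3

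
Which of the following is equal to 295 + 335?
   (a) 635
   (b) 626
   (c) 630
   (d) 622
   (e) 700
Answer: c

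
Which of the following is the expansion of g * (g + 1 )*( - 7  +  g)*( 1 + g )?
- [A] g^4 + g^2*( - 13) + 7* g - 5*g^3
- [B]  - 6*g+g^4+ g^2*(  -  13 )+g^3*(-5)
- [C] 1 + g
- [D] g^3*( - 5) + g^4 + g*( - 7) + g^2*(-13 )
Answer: D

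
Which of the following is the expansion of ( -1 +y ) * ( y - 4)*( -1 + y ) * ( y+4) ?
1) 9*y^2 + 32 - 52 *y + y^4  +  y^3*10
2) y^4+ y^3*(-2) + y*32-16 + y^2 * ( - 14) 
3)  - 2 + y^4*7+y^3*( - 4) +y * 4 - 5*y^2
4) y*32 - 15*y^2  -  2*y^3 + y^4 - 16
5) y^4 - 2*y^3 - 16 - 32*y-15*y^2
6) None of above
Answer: 4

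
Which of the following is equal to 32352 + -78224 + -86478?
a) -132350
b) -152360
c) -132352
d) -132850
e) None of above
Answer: a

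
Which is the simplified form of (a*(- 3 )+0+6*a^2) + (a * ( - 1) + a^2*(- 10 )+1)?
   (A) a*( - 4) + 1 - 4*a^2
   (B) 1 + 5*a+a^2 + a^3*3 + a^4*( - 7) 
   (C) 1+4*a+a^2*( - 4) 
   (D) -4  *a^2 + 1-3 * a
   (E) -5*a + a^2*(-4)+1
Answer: A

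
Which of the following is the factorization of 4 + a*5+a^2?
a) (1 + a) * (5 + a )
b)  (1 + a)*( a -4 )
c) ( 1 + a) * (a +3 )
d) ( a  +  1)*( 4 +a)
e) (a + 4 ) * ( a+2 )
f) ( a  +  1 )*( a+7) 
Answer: d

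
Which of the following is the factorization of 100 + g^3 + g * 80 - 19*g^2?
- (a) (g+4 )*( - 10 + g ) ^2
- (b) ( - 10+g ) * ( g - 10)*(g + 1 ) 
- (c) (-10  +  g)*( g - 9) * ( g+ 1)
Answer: b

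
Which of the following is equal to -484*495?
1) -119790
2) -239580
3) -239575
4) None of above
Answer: 2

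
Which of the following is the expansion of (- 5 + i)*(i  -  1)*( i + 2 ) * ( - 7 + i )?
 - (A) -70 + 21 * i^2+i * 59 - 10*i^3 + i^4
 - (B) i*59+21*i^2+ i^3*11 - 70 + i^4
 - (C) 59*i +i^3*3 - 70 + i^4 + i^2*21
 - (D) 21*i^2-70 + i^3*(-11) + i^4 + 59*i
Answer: D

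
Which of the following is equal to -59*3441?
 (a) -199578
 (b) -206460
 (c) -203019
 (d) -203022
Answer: c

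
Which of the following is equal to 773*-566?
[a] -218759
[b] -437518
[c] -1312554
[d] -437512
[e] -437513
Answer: b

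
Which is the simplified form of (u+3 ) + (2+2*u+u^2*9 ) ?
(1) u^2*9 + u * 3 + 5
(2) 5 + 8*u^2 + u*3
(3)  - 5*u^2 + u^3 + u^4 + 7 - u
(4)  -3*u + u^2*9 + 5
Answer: 1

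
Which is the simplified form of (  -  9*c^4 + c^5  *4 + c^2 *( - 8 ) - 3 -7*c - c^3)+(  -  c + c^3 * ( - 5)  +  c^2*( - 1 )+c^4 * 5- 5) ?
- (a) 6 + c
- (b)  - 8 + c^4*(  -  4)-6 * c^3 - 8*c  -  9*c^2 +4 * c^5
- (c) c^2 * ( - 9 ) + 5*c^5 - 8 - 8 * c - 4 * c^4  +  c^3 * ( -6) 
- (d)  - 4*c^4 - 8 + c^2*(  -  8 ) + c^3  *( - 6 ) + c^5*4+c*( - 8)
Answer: b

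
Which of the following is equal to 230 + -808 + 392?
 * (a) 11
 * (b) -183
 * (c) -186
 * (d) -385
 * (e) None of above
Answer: c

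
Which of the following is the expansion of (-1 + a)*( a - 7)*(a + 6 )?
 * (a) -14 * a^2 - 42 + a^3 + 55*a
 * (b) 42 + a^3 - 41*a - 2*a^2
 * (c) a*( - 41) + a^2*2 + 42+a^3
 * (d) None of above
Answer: b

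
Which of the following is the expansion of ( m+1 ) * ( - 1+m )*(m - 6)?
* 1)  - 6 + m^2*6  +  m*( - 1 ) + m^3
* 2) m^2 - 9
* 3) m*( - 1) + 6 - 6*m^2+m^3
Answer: 3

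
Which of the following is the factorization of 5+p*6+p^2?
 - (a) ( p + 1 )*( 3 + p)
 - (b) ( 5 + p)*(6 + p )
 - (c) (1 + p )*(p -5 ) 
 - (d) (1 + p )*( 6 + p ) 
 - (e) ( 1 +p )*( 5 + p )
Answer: e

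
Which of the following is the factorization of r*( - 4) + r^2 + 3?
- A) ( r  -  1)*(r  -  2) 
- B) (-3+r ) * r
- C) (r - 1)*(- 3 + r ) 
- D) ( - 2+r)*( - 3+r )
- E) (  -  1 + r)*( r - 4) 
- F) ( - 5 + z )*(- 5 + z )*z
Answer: C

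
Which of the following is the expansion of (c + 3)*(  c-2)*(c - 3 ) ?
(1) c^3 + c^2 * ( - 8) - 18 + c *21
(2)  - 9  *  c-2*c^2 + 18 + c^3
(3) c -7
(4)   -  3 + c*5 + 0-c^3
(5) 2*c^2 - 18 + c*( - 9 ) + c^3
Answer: 2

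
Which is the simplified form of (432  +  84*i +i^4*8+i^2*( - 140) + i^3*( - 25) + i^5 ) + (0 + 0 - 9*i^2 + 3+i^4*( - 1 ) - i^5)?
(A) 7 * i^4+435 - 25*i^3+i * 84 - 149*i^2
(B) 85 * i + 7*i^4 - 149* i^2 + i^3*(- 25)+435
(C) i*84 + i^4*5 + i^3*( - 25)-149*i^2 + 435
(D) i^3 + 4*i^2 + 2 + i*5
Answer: A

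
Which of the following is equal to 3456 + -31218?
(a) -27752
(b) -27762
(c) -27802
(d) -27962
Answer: b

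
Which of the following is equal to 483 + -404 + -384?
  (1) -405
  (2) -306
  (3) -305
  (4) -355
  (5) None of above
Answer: 3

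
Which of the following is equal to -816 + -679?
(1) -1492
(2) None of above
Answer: 2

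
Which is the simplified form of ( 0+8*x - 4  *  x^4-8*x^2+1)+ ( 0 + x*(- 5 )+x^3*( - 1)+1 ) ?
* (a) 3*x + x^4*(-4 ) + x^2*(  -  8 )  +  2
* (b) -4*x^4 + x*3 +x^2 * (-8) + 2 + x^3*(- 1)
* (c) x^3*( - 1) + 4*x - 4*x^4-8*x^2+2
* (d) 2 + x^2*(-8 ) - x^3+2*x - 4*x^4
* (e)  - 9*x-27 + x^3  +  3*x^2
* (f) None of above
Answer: b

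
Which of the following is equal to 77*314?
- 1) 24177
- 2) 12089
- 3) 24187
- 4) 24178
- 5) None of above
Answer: 4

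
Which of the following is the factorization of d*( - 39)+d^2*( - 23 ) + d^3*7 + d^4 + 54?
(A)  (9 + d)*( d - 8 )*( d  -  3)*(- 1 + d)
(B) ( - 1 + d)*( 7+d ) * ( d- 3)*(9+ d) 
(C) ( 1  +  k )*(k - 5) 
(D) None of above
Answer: D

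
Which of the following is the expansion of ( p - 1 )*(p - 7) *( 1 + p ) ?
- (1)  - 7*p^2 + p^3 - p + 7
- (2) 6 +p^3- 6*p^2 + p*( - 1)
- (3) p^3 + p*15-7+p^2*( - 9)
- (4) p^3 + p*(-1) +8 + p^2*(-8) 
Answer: 1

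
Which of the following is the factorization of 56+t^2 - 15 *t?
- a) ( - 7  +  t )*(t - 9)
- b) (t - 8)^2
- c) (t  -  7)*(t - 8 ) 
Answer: c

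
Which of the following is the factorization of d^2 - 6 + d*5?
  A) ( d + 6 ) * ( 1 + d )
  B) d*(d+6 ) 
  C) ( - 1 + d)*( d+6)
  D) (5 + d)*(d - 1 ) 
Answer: C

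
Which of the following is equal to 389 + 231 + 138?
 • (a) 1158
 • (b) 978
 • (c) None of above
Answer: c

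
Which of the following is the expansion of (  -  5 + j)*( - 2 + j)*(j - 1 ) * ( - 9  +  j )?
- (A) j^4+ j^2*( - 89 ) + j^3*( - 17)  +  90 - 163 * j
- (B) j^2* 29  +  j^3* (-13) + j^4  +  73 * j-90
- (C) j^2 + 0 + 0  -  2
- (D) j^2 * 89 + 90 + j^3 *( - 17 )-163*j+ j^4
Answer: D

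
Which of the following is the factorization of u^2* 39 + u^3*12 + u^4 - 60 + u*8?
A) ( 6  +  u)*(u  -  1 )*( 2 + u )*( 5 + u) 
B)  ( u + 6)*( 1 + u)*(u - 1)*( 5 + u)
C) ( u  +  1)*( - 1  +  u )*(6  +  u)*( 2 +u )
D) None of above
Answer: A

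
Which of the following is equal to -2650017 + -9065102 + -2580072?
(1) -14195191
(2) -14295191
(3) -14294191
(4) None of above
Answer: 2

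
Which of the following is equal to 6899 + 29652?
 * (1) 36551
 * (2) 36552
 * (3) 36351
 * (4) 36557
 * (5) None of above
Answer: 1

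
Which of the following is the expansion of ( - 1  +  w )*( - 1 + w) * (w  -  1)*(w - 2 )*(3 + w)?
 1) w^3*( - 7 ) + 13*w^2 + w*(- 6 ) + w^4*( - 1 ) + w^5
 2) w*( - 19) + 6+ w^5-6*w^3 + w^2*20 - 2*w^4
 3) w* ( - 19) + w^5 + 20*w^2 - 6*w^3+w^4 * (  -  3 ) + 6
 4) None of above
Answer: 2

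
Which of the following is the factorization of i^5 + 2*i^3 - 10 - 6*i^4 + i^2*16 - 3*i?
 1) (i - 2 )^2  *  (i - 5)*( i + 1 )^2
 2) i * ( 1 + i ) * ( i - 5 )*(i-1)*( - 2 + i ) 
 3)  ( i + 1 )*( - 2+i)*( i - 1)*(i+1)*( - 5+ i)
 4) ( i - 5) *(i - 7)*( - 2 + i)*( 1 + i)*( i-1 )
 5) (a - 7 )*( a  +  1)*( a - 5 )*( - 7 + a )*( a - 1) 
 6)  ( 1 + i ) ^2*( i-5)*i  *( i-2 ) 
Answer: 3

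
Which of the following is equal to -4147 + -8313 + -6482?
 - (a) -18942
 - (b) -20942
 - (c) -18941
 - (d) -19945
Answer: a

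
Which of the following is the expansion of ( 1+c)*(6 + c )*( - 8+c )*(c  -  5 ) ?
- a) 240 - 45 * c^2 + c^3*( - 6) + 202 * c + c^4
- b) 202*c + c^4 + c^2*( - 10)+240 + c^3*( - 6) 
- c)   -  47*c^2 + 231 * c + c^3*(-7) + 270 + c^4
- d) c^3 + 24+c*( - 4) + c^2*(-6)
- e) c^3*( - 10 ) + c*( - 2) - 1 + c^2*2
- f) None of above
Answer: a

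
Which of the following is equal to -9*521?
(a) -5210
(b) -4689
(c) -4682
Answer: b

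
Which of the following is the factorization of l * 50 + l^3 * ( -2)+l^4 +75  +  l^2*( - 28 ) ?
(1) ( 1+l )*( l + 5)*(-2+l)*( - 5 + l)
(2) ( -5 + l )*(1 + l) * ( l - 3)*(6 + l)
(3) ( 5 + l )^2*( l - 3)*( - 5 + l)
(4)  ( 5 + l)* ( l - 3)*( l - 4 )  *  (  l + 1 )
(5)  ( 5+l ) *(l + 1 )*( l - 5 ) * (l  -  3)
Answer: 5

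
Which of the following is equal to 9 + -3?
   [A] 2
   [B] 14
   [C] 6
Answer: C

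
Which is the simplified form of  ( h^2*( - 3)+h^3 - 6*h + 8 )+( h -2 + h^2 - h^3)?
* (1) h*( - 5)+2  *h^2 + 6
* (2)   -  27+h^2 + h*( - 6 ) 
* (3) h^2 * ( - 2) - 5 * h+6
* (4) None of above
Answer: 3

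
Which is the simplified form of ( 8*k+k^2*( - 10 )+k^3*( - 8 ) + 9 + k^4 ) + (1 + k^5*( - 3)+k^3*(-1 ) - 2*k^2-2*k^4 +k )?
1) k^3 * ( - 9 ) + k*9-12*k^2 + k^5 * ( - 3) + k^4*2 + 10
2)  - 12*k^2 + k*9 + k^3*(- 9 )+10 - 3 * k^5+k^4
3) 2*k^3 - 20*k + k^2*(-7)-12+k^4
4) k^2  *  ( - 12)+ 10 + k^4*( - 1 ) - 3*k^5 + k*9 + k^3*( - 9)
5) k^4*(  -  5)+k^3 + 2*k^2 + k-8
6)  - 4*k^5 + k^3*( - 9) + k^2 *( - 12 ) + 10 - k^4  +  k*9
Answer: 4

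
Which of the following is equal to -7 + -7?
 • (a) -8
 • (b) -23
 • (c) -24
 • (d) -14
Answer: d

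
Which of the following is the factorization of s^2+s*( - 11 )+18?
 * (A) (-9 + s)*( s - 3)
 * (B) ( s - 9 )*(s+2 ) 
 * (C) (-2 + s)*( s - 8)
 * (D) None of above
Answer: D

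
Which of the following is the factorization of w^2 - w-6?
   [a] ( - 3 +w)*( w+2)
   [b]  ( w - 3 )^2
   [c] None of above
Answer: a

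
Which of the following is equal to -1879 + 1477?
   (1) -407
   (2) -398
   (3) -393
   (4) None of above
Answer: 4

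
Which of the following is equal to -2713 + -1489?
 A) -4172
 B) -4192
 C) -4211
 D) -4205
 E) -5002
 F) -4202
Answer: F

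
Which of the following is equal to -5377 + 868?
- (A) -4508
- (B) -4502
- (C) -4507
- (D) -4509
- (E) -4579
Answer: D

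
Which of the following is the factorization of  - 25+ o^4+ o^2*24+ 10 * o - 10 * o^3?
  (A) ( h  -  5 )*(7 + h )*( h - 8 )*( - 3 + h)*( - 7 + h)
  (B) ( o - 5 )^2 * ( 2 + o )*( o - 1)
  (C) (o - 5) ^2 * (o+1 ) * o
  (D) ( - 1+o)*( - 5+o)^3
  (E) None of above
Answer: E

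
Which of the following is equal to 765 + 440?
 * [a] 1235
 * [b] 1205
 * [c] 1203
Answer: b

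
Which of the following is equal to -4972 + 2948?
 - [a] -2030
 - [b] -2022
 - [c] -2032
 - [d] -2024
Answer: d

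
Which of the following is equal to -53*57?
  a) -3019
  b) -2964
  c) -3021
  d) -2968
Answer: c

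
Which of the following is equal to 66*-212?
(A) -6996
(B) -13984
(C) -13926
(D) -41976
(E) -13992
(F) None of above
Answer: E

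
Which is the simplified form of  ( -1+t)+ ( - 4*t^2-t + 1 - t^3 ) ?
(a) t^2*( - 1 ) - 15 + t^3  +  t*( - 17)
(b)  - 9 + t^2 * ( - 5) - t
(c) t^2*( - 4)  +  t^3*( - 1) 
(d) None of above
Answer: c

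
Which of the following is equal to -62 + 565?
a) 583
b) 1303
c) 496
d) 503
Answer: d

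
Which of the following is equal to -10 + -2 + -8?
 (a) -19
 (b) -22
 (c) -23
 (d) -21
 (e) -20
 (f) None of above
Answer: e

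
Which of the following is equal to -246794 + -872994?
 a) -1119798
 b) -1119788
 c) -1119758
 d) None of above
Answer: b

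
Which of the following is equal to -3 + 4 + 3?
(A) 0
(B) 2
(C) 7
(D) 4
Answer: D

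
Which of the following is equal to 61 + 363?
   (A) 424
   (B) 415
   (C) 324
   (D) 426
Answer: A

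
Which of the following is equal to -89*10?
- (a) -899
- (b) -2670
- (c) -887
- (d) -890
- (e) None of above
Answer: d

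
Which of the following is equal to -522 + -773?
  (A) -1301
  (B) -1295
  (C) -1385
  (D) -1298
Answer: B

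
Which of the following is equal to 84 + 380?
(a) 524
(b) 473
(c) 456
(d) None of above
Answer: d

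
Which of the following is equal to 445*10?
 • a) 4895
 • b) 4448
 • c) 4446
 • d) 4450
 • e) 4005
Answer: d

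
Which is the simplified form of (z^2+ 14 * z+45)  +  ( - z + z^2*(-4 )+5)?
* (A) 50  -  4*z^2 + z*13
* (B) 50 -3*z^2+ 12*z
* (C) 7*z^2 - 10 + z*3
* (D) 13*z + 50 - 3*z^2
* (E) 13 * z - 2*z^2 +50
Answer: D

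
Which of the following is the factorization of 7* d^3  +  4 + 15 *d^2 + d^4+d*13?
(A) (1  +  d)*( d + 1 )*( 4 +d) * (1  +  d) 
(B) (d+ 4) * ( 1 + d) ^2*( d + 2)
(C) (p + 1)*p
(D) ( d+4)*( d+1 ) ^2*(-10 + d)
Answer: A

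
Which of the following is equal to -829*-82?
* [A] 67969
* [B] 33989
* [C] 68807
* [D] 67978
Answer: D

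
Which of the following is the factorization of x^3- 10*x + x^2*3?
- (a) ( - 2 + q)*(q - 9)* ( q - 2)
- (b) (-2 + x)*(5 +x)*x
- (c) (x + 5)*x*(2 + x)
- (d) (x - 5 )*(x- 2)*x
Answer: b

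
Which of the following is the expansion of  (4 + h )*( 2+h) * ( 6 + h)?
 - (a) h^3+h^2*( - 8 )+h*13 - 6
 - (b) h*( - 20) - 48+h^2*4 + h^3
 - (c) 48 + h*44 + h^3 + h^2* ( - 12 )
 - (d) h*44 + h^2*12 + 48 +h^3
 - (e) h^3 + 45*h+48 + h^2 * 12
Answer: d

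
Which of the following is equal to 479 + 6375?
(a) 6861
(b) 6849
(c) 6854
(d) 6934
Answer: c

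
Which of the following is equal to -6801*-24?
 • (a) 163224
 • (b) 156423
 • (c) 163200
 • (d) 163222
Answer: a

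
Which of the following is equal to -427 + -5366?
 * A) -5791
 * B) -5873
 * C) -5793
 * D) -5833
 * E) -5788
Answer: C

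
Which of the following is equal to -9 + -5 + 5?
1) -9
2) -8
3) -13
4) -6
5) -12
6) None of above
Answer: 1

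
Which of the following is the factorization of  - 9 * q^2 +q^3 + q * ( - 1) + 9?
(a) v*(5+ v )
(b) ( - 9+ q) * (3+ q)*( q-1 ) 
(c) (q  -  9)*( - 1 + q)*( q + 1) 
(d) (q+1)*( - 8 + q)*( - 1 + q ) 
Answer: c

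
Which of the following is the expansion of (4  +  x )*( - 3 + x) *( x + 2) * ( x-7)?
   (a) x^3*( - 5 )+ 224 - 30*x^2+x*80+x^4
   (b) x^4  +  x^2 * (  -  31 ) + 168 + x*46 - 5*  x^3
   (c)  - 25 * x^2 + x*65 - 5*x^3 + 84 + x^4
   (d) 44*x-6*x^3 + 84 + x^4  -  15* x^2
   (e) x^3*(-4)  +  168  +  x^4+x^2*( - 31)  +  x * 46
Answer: e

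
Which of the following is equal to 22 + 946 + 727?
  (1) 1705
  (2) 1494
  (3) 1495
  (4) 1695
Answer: 4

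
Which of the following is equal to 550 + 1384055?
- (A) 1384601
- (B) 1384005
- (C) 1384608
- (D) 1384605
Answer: D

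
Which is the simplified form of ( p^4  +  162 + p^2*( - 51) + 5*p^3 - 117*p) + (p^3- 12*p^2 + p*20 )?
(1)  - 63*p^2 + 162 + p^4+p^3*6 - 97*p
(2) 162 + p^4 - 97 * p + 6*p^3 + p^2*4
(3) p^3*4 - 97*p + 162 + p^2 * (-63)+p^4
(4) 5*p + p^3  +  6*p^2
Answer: 1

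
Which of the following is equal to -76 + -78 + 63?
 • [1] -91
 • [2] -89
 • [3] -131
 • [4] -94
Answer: 1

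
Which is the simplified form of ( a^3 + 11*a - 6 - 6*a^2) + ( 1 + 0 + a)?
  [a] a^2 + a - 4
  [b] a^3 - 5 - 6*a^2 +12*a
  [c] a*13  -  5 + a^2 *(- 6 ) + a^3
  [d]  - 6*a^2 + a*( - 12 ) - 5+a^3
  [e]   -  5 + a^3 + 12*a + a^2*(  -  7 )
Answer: b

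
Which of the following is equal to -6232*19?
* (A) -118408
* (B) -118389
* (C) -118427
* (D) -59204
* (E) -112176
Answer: A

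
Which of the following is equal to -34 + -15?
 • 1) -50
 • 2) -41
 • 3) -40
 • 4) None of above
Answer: 4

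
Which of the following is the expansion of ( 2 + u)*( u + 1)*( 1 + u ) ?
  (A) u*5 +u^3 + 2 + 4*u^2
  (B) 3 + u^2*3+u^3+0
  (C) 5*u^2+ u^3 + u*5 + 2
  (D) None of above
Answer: A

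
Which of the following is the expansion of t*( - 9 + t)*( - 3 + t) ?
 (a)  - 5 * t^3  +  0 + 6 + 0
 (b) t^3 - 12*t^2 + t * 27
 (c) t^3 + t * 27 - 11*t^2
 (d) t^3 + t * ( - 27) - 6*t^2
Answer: b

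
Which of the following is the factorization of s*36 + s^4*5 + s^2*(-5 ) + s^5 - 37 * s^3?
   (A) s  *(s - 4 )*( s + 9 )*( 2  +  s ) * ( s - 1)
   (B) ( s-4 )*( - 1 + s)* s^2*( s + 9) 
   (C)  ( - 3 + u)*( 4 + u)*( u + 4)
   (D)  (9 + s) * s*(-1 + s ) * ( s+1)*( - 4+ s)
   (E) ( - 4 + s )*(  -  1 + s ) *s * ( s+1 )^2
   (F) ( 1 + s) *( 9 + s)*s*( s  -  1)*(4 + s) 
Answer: D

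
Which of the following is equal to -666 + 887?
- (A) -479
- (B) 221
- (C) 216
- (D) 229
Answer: B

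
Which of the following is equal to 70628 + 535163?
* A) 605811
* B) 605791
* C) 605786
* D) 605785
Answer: B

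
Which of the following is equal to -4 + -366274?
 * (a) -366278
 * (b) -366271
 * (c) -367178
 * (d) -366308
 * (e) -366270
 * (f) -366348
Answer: a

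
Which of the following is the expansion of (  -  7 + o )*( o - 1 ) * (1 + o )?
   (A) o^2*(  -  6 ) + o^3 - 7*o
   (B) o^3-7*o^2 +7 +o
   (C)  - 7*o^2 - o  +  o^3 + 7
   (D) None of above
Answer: C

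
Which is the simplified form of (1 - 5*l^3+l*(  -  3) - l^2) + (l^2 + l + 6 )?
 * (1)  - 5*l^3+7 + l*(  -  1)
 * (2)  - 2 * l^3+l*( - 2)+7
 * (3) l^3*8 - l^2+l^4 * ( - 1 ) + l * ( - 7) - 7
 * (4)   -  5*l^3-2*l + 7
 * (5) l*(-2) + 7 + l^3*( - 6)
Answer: 4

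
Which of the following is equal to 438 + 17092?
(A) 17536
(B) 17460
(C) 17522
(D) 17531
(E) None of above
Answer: E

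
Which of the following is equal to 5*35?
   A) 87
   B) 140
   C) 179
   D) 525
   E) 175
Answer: E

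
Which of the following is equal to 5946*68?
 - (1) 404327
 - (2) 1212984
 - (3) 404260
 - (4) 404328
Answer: 4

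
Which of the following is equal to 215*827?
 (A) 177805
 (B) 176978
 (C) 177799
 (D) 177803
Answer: A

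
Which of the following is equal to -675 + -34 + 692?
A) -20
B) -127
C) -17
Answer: C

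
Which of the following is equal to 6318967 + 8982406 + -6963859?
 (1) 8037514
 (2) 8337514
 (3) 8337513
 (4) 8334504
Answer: 2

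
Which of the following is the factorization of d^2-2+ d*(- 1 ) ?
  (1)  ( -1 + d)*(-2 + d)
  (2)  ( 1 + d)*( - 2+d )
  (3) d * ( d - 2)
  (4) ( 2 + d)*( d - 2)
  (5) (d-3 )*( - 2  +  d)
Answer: 2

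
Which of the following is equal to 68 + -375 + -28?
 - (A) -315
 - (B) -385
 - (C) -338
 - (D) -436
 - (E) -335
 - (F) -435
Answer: E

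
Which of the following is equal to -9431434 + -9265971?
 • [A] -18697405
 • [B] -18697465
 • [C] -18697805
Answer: A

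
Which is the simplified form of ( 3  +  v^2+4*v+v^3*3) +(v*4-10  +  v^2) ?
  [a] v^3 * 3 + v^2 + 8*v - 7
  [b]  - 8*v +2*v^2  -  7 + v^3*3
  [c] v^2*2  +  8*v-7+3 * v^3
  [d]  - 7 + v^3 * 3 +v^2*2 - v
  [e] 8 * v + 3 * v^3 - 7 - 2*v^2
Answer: c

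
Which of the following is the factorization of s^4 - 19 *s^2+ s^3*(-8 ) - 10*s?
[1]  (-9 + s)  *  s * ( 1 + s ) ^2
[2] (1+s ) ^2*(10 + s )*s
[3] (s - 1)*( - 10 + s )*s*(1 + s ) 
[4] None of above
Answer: 4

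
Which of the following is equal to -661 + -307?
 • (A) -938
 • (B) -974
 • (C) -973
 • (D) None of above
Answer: D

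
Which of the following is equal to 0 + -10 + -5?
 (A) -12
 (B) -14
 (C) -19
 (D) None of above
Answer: D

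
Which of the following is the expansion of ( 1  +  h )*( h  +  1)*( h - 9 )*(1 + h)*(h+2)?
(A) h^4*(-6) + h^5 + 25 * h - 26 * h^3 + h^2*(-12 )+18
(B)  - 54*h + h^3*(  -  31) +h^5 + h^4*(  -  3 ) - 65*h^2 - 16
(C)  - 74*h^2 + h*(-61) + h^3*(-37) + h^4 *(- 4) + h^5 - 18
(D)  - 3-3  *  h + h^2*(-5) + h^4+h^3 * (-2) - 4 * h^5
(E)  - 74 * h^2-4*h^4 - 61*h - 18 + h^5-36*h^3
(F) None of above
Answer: E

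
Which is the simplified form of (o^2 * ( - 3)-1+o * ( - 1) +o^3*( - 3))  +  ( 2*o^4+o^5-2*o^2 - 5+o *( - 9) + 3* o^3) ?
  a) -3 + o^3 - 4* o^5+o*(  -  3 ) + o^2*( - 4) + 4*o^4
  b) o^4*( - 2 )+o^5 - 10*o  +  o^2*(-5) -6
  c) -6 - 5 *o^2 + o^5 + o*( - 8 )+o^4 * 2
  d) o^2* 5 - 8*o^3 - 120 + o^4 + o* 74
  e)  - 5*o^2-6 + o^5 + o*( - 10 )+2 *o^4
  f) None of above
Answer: e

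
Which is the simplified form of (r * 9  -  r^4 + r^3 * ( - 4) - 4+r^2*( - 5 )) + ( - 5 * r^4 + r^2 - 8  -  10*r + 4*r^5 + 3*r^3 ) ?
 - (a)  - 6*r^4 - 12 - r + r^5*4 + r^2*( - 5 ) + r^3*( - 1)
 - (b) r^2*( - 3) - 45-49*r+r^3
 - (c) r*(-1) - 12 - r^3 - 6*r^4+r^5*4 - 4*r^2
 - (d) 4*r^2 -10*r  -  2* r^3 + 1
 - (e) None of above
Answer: c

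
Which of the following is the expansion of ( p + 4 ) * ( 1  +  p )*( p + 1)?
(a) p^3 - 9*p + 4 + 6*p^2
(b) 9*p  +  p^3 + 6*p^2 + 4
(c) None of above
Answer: b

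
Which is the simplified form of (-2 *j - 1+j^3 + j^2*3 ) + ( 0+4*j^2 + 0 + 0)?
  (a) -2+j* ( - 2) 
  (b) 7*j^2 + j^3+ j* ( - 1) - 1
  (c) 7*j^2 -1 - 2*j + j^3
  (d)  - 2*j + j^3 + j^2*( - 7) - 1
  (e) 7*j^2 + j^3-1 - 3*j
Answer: c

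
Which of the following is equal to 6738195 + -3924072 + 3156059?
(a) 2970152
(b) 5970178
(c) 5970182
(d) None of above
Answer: c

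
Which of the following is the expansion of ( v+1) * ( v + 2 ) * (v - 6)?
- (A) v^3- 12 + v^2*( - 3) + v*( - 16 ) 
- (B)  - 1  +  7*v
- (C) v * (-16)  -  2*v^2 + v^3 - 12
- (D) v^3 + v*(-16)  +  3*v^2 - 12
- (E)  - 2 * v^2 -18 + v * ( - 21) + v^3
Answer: A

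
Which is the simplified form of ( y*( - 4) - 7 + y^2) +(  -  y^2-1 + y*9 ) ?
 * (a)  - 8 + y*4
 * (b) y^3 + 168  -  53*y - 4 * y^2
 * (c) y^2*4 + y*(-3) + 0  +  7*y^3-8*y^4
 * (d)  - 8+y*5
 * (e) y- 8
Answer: d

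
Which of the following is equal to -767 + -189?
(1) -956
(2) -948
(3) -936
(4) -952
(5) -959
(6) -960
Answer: 1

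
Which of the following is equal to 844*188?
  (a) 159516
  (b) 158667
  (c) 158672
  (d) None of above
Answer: c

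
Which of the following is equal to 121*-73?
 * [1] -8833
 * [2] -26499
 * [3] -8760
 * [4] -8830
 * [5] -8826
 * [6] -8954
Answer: 1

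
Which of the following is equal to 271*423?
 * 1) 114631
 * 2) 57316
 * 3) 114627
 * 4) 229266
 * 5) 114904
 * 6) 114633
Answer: 6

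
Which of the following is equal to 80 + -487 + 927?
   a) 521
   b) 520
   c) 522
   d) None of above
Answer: b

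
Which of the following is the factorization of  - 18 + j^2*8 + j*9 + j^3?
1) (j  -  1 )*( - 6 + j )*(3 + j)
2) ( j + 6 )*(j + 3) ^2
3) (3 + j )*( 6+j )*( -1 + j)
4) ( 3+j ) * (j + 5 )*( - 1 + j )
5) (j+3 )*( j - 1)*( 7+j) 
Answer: 3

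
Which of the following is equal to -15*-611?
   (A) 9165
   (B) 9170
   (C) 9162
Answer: A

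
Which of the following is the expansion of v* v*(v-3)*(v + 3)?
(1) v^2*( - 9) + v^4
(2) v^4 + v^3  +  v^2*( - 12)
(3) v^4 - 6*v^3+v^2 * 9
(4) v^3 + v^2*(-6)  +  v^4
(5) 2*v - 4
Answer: 1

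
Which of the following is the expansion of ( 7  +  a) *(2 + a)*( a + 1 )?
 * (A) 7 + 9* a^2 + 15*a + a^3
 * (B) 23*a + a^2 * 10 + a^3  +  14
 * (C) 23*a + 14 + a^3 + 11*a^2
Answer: B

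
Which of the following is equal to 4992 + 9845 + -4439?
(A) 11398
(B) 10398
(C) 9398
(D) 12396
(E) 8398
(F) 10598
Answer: B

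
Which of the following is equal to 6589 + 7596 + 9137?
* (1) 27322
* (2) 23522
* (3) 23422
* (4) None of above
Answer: 4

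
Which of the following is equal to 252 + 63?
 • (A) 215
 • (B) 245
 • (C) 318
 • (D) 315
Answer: D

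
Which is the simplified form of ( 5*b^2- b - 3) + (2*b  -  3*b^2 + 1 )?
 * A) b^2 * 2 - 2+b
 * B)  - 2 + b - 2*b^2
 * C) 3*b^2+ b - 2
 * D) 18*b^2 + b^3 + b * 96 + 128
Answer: A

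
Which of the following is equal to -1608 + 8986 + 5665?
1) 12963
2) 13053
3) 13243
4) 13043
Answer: 4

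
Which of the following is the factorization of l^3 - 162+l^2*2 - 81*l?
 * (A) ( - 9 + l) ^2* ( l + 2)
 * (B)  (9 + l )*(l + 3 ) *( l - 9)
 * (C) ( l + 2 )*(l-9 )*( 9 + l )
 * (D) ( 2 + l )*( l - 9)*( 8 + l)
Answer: C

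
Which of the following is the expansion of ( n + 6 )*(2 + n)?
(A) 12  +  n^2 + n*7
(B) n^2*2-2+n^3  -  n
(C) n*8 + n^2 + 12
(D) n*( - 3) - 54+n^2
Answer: C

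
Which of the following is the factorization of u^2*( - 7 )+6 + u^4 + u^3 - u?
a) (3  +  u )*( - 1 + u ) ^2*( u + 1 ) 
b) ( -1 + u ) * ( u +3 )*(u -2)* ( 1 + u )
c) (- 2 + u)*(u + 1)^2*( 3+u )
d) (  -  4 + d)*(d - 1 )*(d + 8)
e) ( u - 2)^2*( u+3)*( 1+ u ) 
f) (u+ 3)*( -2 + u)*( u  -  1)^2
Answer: b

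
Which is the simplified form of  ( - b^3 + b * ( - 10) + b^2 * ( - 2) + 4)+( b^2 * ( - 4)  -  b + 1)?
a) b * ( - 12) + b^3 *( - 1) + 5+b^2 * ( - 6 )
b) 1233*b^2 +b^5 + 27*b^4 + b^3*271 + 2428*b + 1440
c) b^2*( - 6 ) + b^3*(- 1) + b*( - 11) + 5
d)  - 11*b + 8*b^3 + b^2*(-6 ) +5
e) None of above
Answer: c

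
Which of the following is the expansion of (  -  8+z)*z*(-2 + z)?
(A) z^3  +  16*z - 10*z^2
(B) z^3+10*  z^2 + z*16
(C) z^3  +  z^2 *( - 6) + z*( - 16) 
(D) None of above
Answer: A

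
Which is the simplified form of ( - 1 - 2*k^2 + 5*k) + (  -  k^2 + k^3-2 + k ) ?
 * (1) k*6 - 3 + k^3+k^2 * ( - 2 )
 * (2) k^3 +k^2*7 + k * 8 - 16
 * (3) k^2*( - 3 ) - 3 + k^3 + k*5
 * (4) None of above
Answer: 4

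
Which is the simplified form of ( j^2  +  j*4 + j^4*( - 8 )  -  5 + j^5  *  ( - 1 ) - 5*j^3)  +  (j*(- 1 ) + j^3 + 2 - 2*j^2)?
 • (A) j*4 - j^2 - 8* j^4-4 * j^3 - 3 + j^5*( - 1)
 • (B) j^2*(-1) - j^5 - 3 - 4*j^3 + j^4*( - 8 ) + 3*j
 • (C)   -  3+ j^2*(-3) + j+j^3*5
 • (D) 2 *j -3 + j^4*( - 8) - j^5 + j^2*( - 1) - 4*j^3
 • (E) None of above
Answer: B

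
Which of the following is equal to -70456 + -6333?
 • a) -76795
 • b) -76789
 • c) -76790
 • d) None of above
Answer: b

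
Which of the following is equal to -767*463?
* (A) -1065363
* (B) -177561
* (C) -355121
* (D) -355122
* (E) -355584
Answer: C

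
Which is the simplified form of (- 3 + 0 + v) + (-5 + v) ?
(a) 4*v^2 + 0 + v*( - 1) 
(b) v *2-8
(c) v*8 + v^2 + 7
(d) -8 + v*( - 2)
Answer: b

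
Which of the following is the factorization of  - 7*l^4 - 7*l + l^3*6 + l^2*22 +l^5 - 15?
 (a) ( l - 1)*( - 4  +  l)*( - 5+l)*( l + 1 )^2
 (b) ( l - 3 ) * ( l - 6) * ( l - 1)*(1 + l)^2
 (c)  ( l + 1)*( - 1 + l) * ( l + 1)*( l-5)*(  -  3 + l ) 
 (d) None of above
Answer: c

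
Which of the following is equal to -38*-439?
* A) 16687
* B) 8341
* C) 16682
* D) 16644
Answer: C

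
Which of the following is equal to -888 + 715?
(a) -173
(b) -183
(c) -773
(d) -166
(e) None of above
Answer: a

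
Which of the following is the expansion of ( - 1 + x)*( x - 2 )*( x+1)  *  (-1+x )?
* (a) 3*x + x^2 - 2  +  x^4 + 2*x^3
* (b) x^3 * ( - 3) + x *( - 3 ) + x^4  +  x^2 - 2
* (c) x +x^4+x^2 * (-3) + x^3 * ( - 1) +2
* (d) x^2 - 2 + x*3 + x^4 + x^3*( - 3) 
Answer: d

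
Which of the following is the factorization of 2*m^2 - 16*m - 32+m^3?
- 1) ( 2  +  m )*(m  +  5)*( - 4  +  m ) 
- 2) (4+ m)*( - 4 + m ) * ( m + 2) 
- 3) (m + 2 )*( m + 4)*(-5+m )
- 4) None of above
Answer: 2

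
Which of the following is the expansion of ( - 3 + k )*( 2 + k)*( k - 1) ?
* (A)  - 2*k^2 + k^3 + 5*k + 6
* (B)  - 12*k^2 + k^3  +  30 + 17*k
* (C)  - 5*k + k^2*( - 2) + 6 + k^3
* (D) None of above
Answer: C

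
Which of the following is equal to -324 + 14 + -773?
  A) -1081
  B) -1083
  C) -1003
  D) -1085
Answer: B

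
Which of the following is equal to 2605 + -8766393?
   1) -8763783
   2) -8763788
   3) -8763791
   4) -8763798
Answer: 2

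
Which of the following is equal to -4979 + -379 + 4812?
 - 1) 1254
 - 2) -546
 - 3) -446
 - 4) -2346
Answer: 2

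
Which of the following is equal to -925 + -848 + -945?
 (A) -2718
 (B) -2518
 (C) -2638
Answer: A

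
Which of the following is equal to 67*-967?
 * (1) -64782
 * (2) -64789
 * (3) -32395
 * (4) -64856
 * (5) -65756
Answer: 2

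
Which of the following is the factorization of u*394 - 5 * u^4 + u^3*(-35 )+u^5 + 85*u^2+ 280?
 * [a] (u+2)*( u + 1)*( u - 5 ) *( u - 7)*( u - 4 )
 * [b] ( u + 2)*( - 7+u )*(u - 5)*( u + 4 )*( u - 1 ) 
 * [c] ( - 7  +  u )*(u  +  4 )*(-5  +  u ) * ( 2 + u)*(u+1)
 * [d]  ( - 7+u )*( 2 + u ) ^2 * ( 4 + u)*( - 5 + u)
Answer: c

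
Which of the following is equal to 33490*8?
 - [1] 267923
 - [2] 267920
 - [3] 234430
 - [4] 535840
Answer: 2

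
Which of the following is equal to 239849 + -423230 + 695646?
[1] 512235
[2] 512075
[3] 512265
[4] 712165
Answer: 3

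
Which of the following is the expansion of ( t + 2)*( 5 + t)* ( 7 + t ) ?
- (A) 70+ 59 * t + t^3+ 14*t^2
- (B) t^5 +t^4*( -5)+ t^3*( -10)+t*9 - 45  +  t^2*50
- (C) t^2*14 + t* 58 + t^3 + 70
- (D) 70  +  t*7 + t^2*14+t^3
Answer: A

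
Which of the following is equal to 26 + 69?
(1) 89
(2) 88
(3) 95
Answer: 3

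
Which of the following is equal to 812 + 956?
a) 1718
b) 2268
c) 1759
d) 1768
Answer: d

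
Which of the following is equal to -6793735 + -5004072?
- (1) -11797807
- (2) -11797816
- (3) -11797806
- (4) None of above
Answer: 1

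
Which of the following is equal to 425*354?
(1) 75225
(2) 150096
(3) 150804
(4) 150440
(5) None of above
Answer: 5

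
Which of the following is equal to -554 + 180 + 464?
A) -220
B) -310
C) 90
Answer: C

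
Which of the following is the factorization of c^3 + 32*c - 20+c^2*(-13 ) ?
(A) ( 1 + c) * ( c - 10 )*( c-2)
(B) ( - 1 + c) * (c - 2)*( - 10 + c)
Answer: B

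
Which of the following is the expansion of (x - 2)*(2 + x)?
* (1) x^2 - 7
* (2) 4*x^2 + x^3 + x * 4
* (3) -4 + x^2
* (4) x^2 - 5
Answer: 3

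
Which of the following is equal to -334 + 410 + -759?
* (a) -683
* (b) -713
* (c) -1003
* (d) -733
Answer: a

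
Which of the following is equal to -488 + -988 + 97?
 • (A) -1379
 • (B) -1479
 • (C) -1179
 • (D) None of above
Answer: A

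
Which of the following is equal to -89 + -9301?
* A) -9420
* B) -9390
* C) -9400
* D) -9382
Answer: B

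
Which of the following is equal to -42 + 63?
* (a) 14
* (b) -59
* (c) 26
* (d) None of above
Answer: d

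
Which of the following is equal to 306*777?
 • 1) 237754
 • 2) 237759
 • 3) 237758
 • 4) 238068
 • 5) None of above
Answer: 5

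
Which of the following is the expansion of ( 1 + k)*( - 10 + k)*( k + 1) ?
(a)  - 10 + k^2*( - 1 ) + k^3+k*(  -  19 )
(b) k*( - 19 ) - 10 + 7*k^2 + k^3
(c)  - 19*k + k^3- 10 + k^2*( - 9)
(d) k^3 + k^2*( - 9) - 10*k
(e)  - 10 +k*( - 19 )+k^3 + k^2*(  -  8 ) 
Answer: e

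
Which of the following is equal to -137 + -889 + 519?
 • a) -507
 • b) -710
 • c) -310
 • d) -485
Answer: a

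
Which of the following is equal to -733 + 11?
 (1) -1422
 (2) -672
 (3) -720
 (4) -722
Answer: 4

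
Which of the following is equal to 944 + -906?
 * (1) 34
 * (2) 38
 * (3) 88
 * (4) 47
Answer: 2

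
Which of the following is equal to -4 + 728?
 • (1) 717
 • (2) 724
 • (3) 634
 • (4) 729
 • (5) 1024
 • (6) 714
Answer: 2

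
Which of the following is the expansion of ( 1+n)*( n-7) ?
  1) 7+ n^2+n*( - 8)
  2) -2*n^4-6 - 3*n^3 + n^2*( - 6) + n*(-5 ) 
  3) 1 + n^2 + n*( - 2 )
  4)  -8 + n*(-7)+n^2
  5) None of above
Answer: 5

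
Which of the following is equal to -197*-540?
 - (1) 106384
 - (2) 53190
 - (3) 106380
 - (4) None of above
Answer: 3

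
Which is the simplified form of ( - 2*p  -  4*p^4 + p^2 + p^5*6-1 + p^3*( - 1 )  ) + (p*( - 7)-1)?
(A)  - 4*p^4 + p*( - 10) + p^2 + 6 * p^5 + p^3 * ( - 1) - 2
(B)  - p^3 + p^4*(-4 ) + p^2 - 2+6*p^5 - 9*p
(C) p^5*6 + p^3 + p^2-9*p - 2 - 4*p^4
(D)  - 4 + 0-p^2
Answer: B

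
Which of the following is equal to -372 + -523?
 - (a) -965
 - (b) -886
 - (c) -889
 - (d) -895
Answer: d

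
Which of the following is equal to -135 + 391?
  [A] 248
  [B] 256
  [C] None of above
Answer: B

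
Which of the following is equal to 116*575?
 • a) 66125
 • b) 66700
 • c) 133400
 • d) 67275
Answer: b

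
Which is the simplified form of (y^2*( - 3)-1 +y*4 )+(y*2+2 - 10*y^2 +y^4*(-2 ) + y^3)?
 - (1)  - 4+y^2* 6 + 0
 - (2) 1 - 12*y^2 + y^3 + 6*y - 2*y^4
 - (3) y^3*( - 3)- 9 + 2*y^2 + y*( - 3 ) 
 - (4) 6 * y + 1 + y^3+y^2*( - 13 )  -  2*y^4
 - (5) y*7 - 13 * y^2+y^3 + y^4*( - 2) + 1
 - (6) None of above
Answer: 4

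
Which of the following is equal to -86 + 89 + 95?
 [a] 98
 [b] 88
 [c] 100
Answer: a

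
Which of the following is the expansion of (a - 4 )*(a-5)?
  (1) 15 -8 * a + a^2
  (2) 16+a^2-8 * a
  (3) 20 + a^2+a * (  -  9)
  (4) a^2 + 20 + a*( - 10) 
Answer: 3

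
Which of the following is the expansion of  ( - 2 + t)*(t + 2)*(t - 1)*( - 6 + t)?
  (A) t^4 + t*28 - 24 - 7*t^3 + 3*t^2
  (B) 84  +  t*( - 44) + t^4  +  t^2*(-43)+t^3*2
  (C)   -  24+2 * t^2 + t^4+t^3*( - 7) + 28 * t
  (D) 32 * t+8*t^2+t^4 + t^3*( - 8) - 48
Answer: C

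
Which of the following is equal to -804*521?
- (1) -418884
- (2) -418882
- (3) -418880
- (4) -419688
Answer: 1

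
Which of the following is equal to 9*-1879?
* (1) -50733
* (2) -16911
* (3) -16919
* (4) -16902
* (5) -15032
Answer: 2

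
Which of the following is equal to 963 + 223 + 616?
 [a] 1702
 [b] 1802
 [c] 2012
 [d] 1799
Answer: b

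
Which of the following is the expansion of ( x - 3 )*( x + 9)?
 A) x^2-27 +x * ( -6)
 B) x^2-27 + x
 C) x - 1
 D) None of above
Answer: D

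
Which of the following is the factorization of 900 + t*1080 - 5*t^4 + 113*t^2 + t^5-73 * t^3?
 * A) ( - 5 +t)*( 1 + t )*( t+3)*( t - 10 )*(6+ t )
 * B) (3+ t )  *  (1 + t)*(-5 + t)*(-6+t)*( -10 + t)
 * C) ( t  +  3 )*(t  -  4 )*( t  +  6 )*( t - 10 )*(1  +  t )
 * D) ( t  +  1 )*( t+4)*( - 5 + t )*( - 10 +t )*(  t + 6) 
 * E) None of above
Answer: A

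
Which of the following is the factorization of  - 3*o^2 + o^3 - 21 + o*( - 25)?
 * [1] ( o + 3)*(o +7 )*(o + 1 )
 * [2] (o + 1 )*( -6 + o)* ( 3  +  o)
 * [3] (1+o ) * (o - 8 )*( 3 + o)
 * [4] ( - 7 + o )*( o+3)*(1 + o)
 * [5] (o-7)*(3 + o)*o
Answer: 4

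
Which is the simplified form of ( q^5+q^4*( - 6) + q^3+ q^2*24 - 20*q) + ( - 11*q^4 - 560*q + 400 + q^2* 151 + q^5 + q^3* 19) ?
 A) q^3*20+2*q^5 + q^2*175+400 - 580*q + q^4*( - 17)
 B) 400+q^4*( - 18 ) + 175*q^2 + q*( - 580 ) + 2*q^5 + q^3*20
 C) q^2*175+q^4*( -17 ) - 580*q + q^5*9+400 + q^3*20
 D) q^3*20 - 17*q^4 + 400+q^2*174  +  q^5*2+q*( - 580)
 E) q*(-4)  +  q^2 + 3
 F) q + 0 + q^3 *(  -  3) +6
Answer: A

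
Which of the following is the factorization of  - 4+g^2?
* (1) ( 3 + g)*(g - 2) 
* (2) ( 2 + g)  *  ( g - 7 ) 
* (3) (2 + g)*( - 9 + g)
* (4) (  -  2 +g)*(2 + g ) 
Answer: 4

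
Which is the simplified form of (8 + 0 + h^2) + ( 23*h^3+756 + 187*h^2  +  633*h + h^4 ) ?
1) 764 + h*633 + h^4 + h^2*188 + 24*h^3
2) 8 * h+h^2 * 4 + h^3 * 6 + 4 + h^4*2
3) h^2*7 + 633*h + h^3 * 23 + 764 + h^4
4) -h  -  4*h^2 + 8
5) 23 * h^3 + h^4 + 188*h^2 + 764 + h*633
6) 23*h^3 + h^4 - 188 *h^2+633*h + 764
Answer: 5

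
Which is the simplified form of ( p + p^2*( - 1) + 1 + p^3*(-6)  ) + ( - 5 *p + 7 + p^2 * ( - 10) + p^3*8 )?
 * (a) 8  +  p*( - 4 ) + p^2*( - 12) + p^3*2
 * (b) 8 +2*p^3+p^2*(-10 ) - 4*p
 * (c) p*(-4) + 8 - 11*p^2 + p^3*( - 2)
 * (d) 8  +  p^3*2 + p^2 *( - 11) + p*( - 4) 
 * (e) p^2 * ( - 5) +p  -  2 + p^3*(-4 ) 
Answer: d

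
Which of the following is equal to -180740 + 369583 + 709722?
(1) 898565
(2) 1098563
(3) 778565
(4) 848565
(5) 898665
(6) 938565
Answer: 1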